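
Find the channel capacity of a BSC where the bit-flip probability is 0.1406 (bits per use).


H(p) = -p*log2(p) - (1-p)*log2(1-p) = -0.1406*log2(0.1406) - 0.8594*log2(0.8594) = 0.397945 + 0.187863 = 0.5858. C = 1 - H(p) = 1 - 0.5858 = 0.4142

0.4142 bits


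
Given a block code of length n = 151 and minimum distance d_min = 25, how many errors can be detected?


Detection capability = d_min - 1 = 25 - 1 = 24

24 errors


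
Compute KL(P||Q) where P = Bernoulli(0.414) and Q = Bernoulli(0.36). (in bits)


KL = p*log2(p/q) + (1-p)*log2((1-p)/(1-q)) = 0.414*log2(0.414/0.36) + 0.586*log2(0.586/0.64) = 0.009

0.009 bits


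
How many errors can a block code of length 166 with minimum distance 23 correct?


Correction capability = floor((d-1)/2) = floor((23-1)/2) = 11

11 errors


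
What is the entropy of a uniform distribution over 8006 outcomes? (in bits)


H = log2(n) = log2(8006) = 12.9669

12.9669 bits


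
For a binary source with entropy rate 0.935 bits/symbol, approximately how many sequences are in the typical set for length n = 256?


log2|A_typical| = nH = 256 * 0.935 = 239.36, so |A_typical| ~ 2^239.36 = 1.134e+72

1.134e+72


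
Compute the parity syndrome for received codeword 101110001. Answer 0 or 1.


Syndrome = XOR of all bits = 1 XOR 0 XOR 1 XOR 1 XOR 1 XOR 0 XOR 0 XOR 0 XOR 1 = 1

1


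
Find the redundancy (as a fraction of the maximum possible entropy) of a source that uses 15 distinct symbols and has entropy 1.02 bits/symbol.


H_max = log2(K) = log2(15) = 3.9069 bits/symbol. Redundancy = 1 - H/H_max = 1 - 1.02/3.9069 = 1 - 0.2611 = 0.7389

0.7389


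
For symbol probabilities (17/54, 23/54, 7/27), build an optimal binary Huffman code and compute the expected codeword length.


Huffman construction (repeatedly merge the two least-probable nodes; each merge adds 1 bit to every symbol beneath it): 7/27 + 17/54 = 31/54; 23/54 + 31/54 = 1. Resulting codeword lengths (in the order the probabilities were given): (2, 1, 2). L_avg = sum(p_i * l_i) = 17/54*2 + 23/54*1 + 7/27*2 = 85/54 = 1.5741

1.5741 bits


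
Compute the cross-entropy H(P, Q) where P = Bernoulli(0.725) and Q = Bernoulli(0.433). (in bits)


H(P,Q) = -p*log2(q) - (1-p)*log2(1-q). -0.725*log2(0.433) = 0.875482; -0.275*log2(0.567) = 0.225109. H(P,Q) = 0.875482 + 0.225109 = 1.1006

1.1006 bits


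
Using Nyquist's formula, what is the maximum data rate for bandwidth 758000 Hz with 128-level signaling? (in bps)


Rate = 2 * B * log2(M) = 2 * 758000 * 7.0 = 10612000.0

10612000.0 bps


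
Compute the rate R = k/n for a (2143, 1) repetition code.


Rate = k/n = 1/2143

1/2143


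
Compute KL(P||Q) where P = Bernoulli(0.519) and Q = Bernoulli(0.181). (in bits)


KL = p*log2(p/q) + (1-p)*log2((1-p)/(1-q)) = 0.519*log2(0.519/0.181) + 0.481*log2(0.481/0.819) = 0.4194

0.4194 bits


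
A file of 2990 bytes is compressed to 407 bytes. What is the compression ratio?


Ratio = original / compressed = 2990 / 407 = 7.3464

7.3464


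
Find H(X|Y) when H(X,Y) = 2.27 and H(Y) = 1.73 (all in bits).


H(X|Y) = H(X,Y) - H(Y) = 2.27 - 1.73 = 0.54

0.54 bits


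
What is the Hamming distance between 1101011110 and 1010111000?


Count differing positions: . ^ ^ ^ ^ . . ^ ^ . = 6 differences

6


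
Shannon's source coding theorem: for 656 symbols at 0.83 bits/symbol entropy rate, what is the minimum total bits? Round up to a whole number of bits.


Minimum bits >= n * H = 656 * 0.83 = 544.48, rounded up to a whole number of bits = 545

545 bits


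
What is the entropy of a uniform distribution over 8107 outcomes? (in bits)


H = log2(n) = log2(8107) = 12.985

12.985 bits


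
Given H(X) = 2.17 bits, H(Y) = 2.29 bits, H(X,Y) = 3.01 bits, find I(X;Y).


I(X;Y) = H(X) + H(Y) - H(X,Y) = 2.17 + 2.29 - 3.01 = 1.45

1.45 bits


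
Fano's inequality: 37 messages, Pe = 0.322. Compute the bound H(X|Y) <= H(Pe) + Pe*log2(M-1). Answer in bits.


H(Pe) = -Pe*log2(Pe) - (1-Pe)*log2(1-Pe) = -0.322*log2(0.322) - 0.678*log2(0.678) = 0.526427 + 0.380116 = 0.9065. Pe*log2(M-1) = 0.322*log2(36) = 1.664716. Bound = H(Pe) + Pe*log2(M-1) = 0.526427 + 0.380116 + 1.664716 = 2.5713

2.5713 bits


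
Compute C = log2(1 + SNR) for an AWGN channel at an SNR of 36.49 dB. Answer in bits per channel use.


SNR_linear = 10^(36.49/10) = 4456.5625; C = log2(1 + SNR_linear) = log2(1 + 4456.5625) = 12.122

12.122 bits/channel use


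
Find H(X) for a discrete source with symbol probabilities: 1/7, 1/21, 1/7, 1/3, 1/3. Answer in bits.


H = -sum(p_i * log2(p_i)). Terms: -(1/7)*log2(1/7) = 0.401051; -(1/21)*log2(1/21) = 0.209158; -(1/7)*log2(1/7) = 0.401051; -(1/3)*log2(1/3) = 0.528321; -(1/3)*log2(1/3) = 0.528321. H = 0.401051 + 0.209158 + 0.401051 + 0.528321 + 0.528321 = 2.0679

2.0679 bits


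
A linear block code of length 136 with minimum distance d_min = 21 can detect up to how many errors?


Detection capability = d_min - 1 = 21 - 1 = 20

20 errors


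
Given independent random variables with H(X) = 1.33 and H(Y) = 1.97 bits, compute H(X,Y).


For independent variables, H(X,Y) = H(X) + H(Y) = 1.33 + 1.97 = 3.3

3.3 bits


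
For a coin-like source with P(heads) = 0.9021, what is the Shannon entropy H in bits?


H = -p*log2(p) - (1-p)*log2(1-p). -0.9021*log2(0.9021) = 0.134089; -0.0979*log2(0.0979) = 0.328214. H = 0.134089 + 0.328214 = 0.4623

0.4623 bits


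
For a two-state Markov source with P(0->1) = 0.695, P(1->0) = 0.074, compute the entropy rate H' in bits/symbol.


Stationary distribution: pi_0 = p10/(p01+p10) = 0.0962, pi_1 = 0.9038. Entropy rate H' = pi_0*H(p01) + pi_1*H(p10) = 0.0962*0.8873 + 0.9038*0.3807 = 0.4294

0.4294 bits/symbol


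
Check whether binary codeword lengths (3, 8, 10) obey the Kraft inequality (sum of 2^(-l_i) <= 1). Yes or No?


Kraft sum = sum(2^(-l_i)) = 0.1299, need <= 1. Result: satisfied (a binary prefix-free code with these lengths exists)

Yes


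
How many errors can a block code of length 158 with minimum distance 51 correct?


Correction capability = floor((d-1)/2) = floor((51-1)/2) = 25

25 errors


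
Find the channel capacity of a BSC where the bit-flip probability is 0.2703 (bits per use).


H(p) = -p*log2(p) - (1-p)*log2(1-p) = -0.2703*log2(0.2703) - 0.7297*log2(0.7297) = 0.510155 + 0.331740 = 0.8419. C = 1 - H(p) = 1 - 0.8419 = 0.1581

0.1581 bits


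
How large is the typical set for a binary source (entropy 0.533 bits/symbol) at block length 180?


log2|A_typical| = nH = 180 * 0.533 = 95.94, so |A_typical| ~ 2^95.94 = 7.600e+28

7.600e+28


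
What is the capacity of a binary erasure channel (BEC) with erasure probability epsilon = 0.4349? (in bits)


C = 1 - epsilon = 1 - 0.4349 = 0.5651

0.5651 bits


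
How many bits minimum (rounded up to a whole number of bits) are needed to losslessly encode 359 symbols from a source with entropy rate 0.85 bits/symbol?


Minimum bits >= n * H = 359 * 0.85 = 305.15, rounded up to a whole number of bits = 306

306 bits


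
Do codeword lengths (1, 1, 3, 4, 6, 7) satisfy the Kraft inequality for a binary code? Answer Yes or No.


Kraft sum = sum(2^(-l_i)) = 1.2109, need <= 1. Result: violated (a binary prefix-free code with these lengths cannot exist)

No


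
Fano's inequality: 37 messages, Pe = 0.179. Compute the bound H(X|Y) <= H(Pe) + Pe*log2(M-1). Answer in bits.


H(Pe) = -Pe*log2(Pe) - (1-Pe)*log2(1-Pe) = -0.179*log2(0.179) - 0.821*log2(0.821) = 0.444272 + 0.233612 = 0.6779. Pe*log2(M-1) = 0.179*log2(36) = 0.925417. Bound = H(Pe) + Pe*log2(M-1) = 0.444272 + 0.233612 + 0.925417 = 1.6033

1.6033 bits


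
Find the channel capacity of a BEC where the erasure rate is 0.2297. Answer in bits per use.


C = 1 - epsilon = 1 - 0.2297 = 0.7703

0.7703 bits


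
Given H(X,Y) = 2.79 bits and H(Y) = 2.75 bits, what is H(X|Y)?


H(X|Y) = H(X,Y) - H(Y) = 2.79 - 2.75 = 0.04

0.04 bits


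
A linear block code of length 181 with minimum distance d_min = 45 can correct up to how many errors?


Correction capability = floor((d-1)/2) = floor((45-1)/2) = 22

22 errors


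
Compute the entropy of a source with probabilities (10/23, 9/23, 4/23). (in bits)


H = -sum(p_i * log2(p_i)). Terms: -(10/23)*log2(10/23) = 0.522450; -(9/23)*log2(9/23) = 0.529684; -(4/23)*log2(4/23) = 0.438880. H = 0.522450 + 0.529684 + 0.438880 = 1.491

1.491 bits


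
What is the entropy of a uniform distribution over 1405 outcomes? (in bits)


H = log2(n) = log2(1405) = 10.4564

10.4564 bits


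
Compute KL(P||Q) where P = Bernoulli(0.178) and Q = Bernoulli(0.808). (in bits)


KL = p*log2(p/q) + (1-p)*log2((1-p)/(1-q)) = 0.178*log2(0.178/0.808) + 0.822*log2(0.822/0.192) = 1.3361

1.3361 bits


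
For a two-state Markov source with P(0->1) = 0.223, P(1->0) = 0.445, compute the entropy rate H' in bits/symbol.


Stationary distribution: pi_0 = p10/(p01+p10) = 0.6662, pi_1 = 0.3338. Entropy rate H' = pi_0*H(p01) + pi_1*H(p10) = 0.6662*0.7656 + 0.3338*0.9913 = 0.8409

0.8409 bits/symbol


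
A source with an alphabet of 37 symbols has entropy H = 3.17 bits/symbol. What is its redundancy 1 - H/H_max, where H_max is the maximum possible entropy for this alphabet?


H_max = log2(K) = log2(37) = 5.2095 bits/symbol. Redundancy = 1 - H/H_max = 1 - 3.17/5.2095 = 1 - 0.6085 = 0.3915

0.3915


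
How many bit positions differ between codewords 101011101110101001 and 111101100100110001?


Count differing positions: . ^ . ^ ^ . . . ^ . ^ . . ^ ^ . . . = 7 differences

7


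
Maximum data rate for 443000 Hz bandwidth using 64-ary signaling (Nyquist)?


Rate = 2 * B * log2(M) = 2 * 443000 * 6.0 = 5316000.0

5316000.0 bps


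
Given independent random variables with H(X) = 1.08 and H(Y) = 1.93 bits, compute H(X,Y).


For independent variables, H(X,Y) = H(X) + H(Y) = 1.08 + 1.93 = 3.01

3.01 bits


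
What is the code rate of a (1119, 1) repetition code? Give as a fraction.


Rate = k/n = 1/1119

1/1119


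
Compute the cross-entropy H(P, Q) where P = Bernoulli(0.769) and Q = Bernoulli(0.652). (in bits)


H(P,Q) = -p*log2(q) - (1-p)*log2(1-q). -0.769*log2(0.652) = 0.474516; -0.231*log2(0.348) = 0.351776. H(P,Q) = 0.474516 + 0.351776 = 0.8263

0.8263 bits


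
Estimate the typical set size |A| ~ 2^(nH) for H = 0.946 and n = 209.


log2|A_typical| = nH = 209 * 0.946 = 197.714, so |A_typical| ~ 2^197.714 = 3.295e+59

3.295e+59


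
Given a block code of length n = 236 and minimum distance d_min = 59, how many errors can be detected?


Detection capability = d_min - 1 = 59 - 1 = 58

58 errors


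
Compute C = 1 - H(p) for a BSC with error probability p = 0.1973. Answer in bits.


H(p) = -p*log2(p) - (1-p)*log2(1-p) = -0.1973*log2(0.1973) - 0.8027*log2(0.8027) = 0.461985 + 0.254510 = 0.7165. C = 1 - H(p) = 1 - 0.7165 = 0.2835

0.2835 bits


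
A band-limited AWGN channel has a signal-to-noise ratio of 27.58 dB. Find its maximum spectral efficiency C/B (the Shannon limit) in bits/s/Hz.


SNR_linear = 10^(27.58/10) = 572.796; C/B = log2(1 + SNR_linear) = log2(1 + 572.796) = 9.1644

9.1644 bits/s/Hz


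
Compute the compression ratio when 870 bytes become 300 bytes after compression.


Ratio = original / compressed = 870 / 300 = 2.9

2.9


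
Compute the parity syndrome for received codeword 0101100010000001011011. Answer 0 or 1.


Syndrome = XOR of all bits = 0 XOR 1 XOR 0 XOR 1 XOR 1 XOR 0 XOR 0 XOR 0 XOR 1 XOR 0 XOR 0 XOR 0 XOR 0 XOR 0 XOR 0 XOR 1 XOR 0 XOR 1 XOR 1 XOR 0 XOR 1 XOR 1 = 1

1


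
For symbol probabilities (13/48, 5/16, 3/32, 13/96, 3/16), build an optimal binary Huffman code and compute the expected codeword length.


Huffman construction (repeatedly merge the two least-probable nodes; each merge adds 1 bit to every symbol beneath it): 3/32 + 13/96 = 11/48; 3/16 + 11/48 = 5/12; 13/48 + 5/16 = 7/12; 5/12 + 7/12 = 1. Resulting codeword lengths (in the order the probabilities were given): (2, 2, 3, 3, 2). L_avg = sum(p_i * l_i) = 13/48*2 + 5/16*2 + 3/32*3 + 13/96*3 + 3/16*2 = 107/48 = 2.2292

2.2292 bits


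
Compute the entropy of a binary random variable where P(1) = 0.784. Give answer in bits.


H = -p*log2(p) - (1-p)*log2(1-p). -0.784*log2(0.784) = 0.275242; -0.216*log2(0.216) = 0.477554. H = 0.275242 + 0.477554 = 0.7528

0.7528 bits


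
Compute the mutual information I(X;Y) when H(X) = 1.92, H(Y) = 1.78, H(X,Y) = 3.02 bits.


I(X;Y) = H(X) + H(Y) - H(X,Y) = 1.92 + 1.78 - 3.02 = 0.68

0.68 bits


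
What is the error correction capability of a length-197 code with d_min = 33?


Correction capability = floor((d-1)/2) = floor((33-1)/2) = 16

16 errors


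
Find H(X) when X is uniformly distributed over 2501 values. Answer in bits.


H = log2(n) = log2(2501) = 11.2883

11.2883 bits


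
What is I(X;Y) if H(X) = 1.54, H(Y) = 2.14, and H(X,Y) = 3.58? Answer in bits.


I(X;Y) = H(X) + H(Y) - H(X,Y) = 1.54 + 2.14 - 3.58 = 0.1

0.1 bits


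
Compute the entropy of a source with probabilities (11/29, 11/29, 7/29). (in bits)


H = -sum(p_i * log2(p_i)). Terms: -(11/29)*log2(11/29) = 0.530484; -(11/29)*log2(11/29) = 0.530484; -(7/29)*log2(7/29) = 0.494979. H = 0.530484 + 0.530484 + 0.494979 = 1.5559

1.5559 bits


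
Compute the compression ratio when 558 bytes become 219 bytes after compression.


Ratio = original / compressed = 558 / 219 = 2.5479

2.5479


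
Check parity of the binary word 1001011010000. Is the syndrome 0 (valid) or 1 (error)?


Syndrome = XOR of all bits = 1 XOR 0 XOR 0 XOR 1 XOR 0 XOR 1 XOR 1 XOR 0 XOR 1 XOR 0 XOR 0 XOR 0 XOR 0 = 1

1


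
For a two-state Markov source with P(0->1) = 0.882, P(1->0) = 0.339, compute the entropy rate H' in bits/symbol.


Stationary distribution: pi_0 = p10/(p01+p10) = 0.2776, pi_1 = 0.7224. Entropy rate H' = pi_0*H(p01) + pi_1*H(p10) = 0.2776*0.5236 + 0.7224*0.9239 = 0.8127

0.8127 bits/symbol


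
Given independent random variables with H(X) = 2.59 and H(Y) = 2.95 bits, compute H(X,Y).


For independent variables, H(X,Y) = H(X) + H(Y) = 2.59 + 2.95 = 5.54

5.54 bits


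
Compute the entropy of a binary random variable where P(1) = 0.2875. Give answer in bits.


H = -p*log2(p) - (1-p)*log2(1-p). -0.2875*log2(0.2875) = 0.517030; -0.7125*log2(0.7125) = 0.348440. H = 0.517030 + 0.348440 = 0.8655

0.8655 bits


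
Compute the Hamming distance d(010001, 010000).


Count differing positions: . . . . . ^ = 1 differences

1


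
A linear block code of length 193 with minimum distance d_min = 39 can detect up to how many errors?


Detection capability = d_min - 1 = 39 - 1 = 38

38 errors


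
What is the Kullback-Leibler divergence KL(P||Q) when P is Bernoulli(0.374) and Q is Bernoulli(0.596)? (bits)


KL = p*log2(p/q) + (1-p)*log2((1-p)/(1-q)) = 0.374*log2(0.374/0.596) + 0.626*log2(0.626/0.404) = 0.1441

0.1441 bits


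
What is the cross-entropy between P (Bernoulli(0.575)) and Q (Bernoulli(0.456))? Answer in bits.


H(P,Q) = -p*log2(q) - (1-p)*log2(1-q). -0.575*log2(0.456) = 0.651414; -0.425*log2(0.544) = 0.373287. H(P,Q) = 0.651414 + 0.373287 = 1.0247

1.0247 bits


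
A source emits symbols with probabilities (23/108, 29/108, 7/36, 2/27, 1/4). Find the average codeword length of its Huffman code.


Huffman construction (repeatedly merge the two least-probable nodes; each merge adds 1 bit to every symbol beneath it): 2/27 + 7/36 = 29/108; 23/108 + 1/4 = 25/54; 29/108 + 29/108 = 29/54; 25/54 + 29/54 = 1. Resulting codeword lengths (in the order the probabilities were given): (2, 2, 3, 3, 2). L_avg = sum(p_i * l_i) = 23/108*2 + 29/108*2 + 7/36*3 + 2/27*3 + 1/4*2 = 245/108 = 2.2685

2.2685 bits


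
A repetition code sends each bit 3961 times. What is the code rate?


Rate = k/n = 1/3961

1/3961


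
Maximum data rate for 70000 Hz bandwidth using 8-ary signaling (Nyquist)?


Rate = 2 * B * log2(M) = 2 * 70000 * 3.0 = 420000.0

420000.0 bps


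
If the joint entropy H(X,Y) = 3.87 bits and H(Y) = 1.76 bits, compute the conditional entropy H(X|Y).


H(X|Y) = H(X,Y) - H(Y) = 3.87 - 1.76 = 2.11

2.11 bits


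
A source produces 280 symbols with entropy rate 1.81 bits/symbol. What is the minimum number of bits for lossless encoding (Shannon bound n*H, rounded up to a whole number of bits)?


Minimum bits >= n * H = 280 * 1.81 = 506.8, rounded up to a whole number of bits = 507

507 bits


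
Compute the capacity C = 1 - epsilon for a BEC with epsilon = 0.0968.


C = 1 - epsilon = 1 - 0.0968 = 0.9032

0.9032 bits


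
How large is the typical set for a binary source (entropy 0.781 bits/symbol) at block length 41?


log2|A_typical| = nH = 41 * 0.781 = 32.021, so |A_typical| ~ 2^32.021 = 4.358e+09

4.358e+09


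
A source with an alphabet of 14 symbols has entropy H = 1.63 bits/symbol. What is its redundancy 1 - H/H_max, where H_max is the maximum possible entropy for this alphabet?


H_max = log2(K) = log2(14) = 3.8074 bits/symbol. Redundancy = 1 - H/H_max = 1 - 1.63/3.8074 = 1 - 0.4281 = 0.5719

0.5719


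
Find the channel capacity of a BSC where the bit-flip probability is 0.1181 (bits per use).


H(p) = -p*log2(p) - (1-p)*log2(1-p) = -0.1181*log2(0.1181) - 0.8819*log2(0.8819) = 0.363975 + 0.159900 = 0.5239. C = 1 - H(p) = 1 - 0.5239 = 0.4761

0.4761 bits


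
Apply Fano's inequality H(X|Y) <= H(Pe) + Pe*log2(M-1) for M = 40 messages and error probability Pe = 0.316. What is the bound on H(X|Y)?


H(Pe) = -Pe*log2(Pe) - (1-Pe)*log2(1-Pe) = -0.316*log2(0.316) - 0.684*log2(0.684) = 0.525193 + 0.374785 = 0.9. Pe*log2(M-1) = 0.316*log2(39) = 1.670187. Bound = H(Pe) + Pe*log2(M-1) = 0.525193 + 0.374785 + 1.670187 = 2.5702

2.5702 bits


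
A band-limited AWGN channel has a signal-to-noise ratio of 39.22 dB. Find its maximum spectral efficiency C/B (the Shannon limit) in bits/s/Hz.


SNR_linear = 10^(39.22/10) = 8356.0302; C/B = log2(1 + SNR_linear) = log2(1 + 8356.0302) = 13.0288

13.0288 bits/s/Hz


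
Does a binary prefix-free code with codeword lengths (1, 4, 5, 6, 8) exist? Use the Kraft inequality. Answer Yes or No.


Kraft sum = sum(2^(-l_i)) = 0.6133, need <= 1. Result: satisfied (a binary prefix-free code with these lengths exists)

Yes


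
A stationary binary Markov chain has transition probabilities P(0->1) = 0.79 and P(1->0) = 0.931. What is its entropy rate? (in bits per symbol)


Stationary distribution: pi_0 = p10/(p01+p10) = 0.541, pi_1 = 0.459. Entropy rate H' = pi_0*H(p01) + pi_1*H(p10) = 0.541*0.7415 + 0.459*0.3622 = 0.5674

0.5674 bits/symbol


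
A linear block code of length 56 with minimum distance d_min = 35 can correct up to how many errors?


Correction capability = floor((d-1)/2) = floor((35-1)/2) = 17

17 errors


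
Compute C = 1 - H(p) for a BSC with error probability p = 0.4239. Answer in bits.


H(p) = -p*log2(p) - (1-p)*log2(1-p) = -0.4239*log2(0.4239) - 0.5761*log2(0.5761) = 0.524875 + 0.458350 = 0.9832. C = 1 - H(p) = 1 - 0.9832 = 0.0168

0.0168 bits


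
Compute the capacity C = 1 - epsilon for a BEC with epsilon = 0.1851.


C = 1 - epsilon = 1 - 0.1851 = 0.8149

0.8149 bits


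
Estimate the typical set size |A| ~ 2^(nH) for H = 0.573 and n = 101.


log2|A_typical| = nH = 101 * 0.573 = 57.873, so |A_typical| ~ 2^57.873 = 2.639e+17

2.639e+17


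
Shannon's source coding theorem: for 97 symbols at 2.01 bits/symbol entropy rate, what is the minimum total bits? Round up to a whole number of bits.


Minimum bits >= n * H = 97 * 2.01 = 194.97, rounded up to a whole number of bits = 195

195 bits


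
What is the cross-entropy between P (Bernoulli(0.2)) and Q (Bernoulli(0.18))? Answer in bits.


H(P,Q) = -p*log2(q) - (1-p)*log2(1-q). -0.2*log2(0.18) = 0.494786; -0.8*log2(0.82) = 0.229043. H(P,Q) = 0.494786 + 0.229043 = 0.7238

0.7238 bits


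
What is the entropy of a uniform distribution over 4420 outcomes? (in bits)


H = log2(n) = log2(4420) = 12.1098

12.1098 bits


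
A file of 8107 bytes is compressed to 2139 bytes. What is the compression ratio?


Ratio = original / compressed = 8107 / 2139 = 3.7901

3.7901


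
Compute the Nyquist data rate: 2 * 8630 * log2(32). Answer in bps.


Rate = 2 * B * log2(M) = 2 * 8630 * 5.0 = 86300.0

86300.0 bps


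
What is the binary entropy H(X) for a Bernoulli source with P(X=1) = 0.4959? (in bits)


H = -p*log2(p) - (1-p)*log2(1-p). -0.4959*log2(0.4959) = 0.501791; -0.5041*log2(0.5041) = 0.498161. H = 0.501791 + 0.498161 = 1.0

1.0 bits


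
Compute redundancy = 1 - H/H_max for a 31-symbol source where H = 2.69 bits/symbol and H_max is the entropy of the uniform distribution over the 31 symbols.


H_max = log2(K) = log2(31) = 4.9542 bits/symbol. Redundancy = 1 - H/H_max = 1 - 2.69/4.9542 = 1 - 0.543 = 0.457

0.457


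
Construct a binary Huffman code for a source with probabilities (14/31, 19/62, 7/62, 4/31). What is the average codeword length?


Huffman construction (repeatedly merge the two least-probable nodes; each merge adds 1 bit to every symbol beneath it): 7/62 + 4/31 = 15/62; 15/62 + 19/62 = 17/31; 14/31 + 17/31 = 1. Resulting codeword lengths (in the order the probabilities were given): (1, 2, 3, 3). L_avg = sum(p_i * l_i) = 14/31*1 + 19/62*2 + 7/62*3 + 4/31*3 = 111/62 = 1.7903

1.7903 bits


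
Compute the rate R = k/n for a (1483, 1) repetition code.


Rate = k/n = 1/1483

1/1483


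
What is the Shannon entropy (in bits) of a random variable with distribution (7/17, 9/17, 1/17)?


H = -sum(p_i * log2(p_i)). Terms: -(7/17)*log2(7/17) = 0.527103; -(9/17)*log2(9/17) = 0.485755; -(1/17)*log2(1/17) = 0.240439. H = 0.527103 + 0.485755 + 0.240439 = 1.2533

1.2533 bits


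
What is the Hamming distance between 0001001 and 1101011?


Count differing positions: ^ ^ . . . ^ . = 3 differences

3


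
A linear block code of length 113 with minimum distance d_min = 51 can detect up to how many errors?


Detection capability = d_min - 1 = 51 - 1 = 50

50 errors


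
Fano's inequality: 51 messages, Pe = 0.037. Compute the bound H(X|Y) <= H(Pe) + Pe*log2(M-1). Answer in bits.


H(Pe) = -Pe*log2(Pe) - (1-Pe)*log2(1-Pe) = -0.037*log2(0.037) - 0.963*log2(0.963) = 0.175984 + 0.052380 = 0.2284. Pe*log2(M-1) = 0.037*log2(50) = 0.208823. Bound = H(Pe) + Pe*log2(M-1) = 0.175984 + 0.052380 + 0.208823 = 0.4372

0.4372 bits


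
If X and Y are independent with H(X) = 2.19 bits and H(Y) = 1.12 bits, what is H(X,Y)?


For independent variables, H(X,Y) = H(X) + H(Y) = 2.19 + 1.12 = 3.31

3.31 bits


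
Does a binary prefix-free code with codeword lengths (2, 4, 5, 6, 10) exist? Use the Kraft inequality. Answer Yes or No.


Kraft sum = sum(2^(-l_i)) = 0.3604, need <= 1. Result: satisfied (a binary prefix-free code with these lengths exists)

Yes


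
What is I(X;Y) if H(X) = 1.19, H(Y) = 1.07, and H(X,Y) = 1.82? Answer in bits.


I(X;Y) = H(X) + H(Y) - H(X,Y) = 1.19 + 1.07 - 1.82 = 0.44

0.44 bits


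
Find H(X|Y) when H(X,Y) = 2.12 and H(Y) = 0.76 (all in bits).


H(X|Y) = H(X,Y) - H(Y) = 2.12 - 0.76 = 1.36

1.36 bits


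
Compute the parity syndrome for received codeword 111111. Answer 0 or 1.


Syndrome = XOR of all bits = 1 XOR 1 XOR 1 XOR 1 XOR 1 XOR 1 = 0

0


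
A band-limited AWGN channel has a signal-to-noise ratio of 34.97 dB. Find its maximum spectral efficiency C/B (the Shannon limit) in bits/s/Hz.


SNR_linear = 10^(34.97/10) = 3140.5087; C/B = log2(1 + SNR_linear) = log2(1 + 3140.5087) = 11.6172

11.6172 bits/s/Hz


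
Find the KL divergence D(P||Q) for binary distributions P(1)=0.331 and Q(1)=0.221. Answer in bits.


KL = p*log2(p/q) + (1-p)*log2((1-p)/(1-q)) = 0.331*log2(0.331/0.221) + 0.669*log2(0.669/0.779) = 0.046

0.046 bits


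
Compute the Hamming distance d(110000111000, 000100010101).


Count differing positions: ^ ^ . ^ . . ^ . ^ ^ . ^ = 7 differences

7


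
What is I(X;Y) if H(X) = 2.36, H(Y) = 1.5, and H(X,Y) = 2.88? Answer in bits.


I(X;Y) = H(X) + H(Y) - H(X,Y) = 2.36 + 1.5 - 2.88 = 0.98

0.98 bits


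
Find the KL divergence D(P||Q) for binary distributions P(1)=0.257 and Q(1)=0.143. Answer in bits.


KL = p*log2(p/q) + (1-p)*log2((1-p)/(1-q)) = 0.257*log2(0.257/0.143) + 0.743*log2(0.743/0.857) = 0.0644

0.0644 bits


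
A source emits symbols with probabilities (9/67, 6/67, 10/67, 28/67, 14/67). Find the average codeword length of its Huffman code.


Huffman construction (repeatedly merge the two least-probable nodes; each merge adds 1 bit to every symbol beneath it): 6/67 + 9/67 = 15/67; 10/67 + 14/67 = 24/67; 15/67 + 24/67 = 39/67; 28/67 + 39/67 = 1. Resulting codeword lengths (in the order the probabilities were given): (3, 3, 3, 1, 3). L_avg = sum(p_i * l_i) = 9/67*3 + 6/67*3 + 10/67*3 + 28/67*1 + 14/67*3 = 145/67 = 2.1642

2.1642 bits


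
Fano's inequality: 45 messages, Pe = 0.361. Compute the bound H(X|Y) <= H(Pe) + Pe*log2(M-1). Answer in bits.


H(Pe) = -Pe*log2(Pe) - (1-Pe)*log2(1-Pe) = -0.361*log2(0.361) - 0.639*log2(0.639) = 0.530644 + 0.412866 = 0.9435. Pe*log2(M-1) = 0.361*log2(44) = 1.970855. Bound = H(Pe) + Pe*log2(M-1) = 0.530644 + 0.412866 + 1.970855 = 2.9144

2.9144 bits


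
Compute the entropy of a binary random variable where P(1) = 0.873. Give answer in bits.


H = -p*log2(p) - (1-p)*log2(1-p). -0.873*log2(0.873) = 0.171061; -0.127*log2(0.127) = 0.378092. H = 0.171061 + 0.378092 = 0.5492

0.5492 bits


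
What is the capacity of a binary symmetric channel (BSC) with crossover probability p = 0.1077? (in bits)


H(p) = -p*log2(p) - (1-p)*log2(1-p) = -0.1077*log2(0.1077) - 0.8923*log2(0.8923) = 0.346246 + 0.146693 = 0.4929. C = 1 - H(p) = 1 - 0.4929 = 0.5071

0.5071 bits


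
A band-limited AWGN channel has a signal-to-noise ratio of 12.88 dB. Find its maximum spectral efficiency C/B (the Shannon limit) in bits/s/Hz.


SNR_linear = 10^(12.88/10) = 19.4089; C/B = log2(1 + SNR_linear) = log2(1 + 19.4089) = 4.3511

4.3511 bits/s/Hz


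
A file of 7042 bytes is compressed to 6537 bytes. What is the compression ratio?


Ratio = original / compressed = 7042 / 6537 = 1.0773

1.0773


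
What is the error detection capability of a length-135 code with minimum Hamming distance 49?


Detection capability = d_min - 1 = 49 - 1 = 48

48 errors


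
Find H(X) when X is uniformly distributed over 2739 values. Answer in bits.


H = log2(n) = log2(2739) = 11.4194

11.4194 bits


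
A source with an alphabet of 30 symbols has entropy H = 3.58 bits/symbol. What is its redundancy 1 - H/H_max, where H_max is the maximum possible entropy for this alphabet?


H_max = log2(K) = log2(30) = 4.9069 bits/symbol. Redundancy = 1 - H/H_max = 1 - 3.58/4.9069 = 1 - 0.7296 = 0.2704

0.2704


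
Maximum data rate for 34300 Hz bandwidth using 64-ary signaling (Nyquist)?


Rate = 2 * B * log2(M) = 2 * 34300 * 6.0 = 411600.0

411600.0 bps


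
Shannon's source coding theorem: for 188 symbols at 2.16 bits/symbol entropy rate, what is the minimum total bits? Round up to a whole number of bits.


Minimum bits >= n * H = 188 * 2.16 = 406.08, rounded up to a whole number of bits = 407

407 bits


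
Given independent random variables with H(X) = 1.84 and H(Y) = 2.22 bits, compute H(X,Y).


For independent variables, H(X,Y) = H(X) + H(Y) = 1.84 + 2.22 = 4.06

4.06 bits


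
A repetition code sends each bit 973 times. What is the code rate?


Rate = k/n = 1/973

1/973


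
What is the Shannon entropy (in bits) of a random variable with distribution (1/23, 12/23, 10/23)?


H = -sum(p_i * log2(p_i)). Terms: -(1/23)*log2(1/23) = 0.196677; -(12/23)*log2(12/23) = 0.489704; -(10/23)*log2(10/23) = 0.522450. H = 0.196677 + 0.489704 + 0.522450 = 1.2088

1.2088 bits


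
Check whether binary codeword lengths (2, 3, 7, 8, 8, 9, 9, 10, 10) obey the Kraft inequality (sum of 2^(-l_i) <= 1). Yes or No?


Kraft sum = sum(2^(-l_i)) = 0.3965, need <= 1. Result: satisfied (a binary prefix-free code with these lengths exists)

Yes


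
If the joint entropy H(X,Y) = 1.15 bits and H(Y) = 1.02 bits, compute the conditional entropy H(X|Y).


H(X|Y) = H(X,Y) - H(Y) = 1.15 - 1.02 = 0.13

0.13 bits


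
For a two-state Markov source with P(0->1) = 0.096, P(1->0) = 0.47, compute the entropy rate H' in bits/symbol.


Stationary distribution: pi_0 = p10/(p01+p10) = 0.8304, pi_1 = 0.1696. Entropy rate H' = pi_0*H(p01) + pi_1*H(p10) = 0.8304*0.4562 + 0.1696*0.9974 = 0.548

0.548 bits/symbol


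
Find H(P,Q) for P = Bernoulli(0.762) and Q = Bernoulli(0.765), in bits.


H(P,Q) = -p*log2(q) - (1-p)*log2(1-q). -0.762*log2(0.765) = 0.294489; -0.238*log2(0.235) = 0.497246. H(P,Q) = 0.294489 + 0.497246 = 0.7917

0.7917 bits


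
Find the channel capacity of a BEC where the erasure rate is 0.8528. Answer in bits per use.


C = 1 - epsilon = 1 - 0.8528 = 0.1472

0.1472 bits


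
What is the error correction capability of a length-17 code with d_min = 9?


Correction capability = floor((d-1)/2) = floor((9-1)/2) = 4

4 errors


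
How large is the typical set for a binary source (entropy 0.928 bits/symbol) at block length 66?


log2|A_typical| = nH = 66 * 0.928 = 61.248, so |A_typical| ~ 2^61.248 = 2.738e+18

2.738e+18


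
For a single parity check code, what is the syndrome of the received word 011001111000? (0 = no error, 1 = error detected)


Syndrome = XOR of all bits = 0 XOR 1 XOR 1 XOR 0 XOR 0 XOR 1 XOR 1 XOR 1 XOR 1 XOR 0 XOR 0 XOR 0 = 0

0


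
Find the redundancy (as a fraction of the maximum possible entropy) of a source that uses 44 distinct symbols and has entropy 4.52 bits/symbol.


H_max = log2(K) = log2(44) = 5.4594 bits/symbol. Redundancy = 1 - H/H_max = 1 - 4.52/5.4594 = 1 - 0.8279 = 0.1721

0.1721


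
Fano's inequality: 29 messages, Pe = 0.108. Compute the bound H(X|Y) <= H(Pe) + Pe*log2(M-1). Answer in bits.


H(Pe) = -Pe*log2(Pe) - (1-Pe)*log2(1-Pe) = -0.108*log2(0.108) - 0.892*log2(0.892) = 0.346777 + 0.147077 = 0.4939. Pe*log2(M-1) = 0.108*log2(28) = 0.519194. Bound = H(Pe) + Pe*log2(M-1) = 0.346777 + 0.147077 + 0.519194 = 1.013

1.013 bits


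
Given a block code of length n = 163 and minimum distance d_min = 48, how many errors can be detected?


Detection capability = d_min - 1 = 48 - 1 = 47

47 errors


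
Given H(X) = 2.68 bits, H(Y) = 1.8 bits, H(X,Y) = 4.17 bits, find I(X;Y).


I(X;Y) = H(X) + H(Y) - H(X,Y) = 2.68 + 1.8 - 4.17 = 0.31

0.31 bits


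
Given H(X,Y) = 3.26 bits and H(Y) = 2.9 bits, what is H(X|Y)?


H(X|Y) = H(X,Y) - H(Y) = 3.26 - 2.9 = 0.36

0.36 bits


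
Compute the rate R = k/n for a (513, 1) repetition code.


Rate = k/n = 1/513

1/513


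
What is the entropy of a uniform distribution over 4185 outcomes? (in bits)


H = log2(n) = log2(4185) = 12.031

12.031 bits


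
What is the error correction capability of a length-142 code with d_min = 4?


Correction capability = floor((d-1)/2) = floor((4-1)/2) = 1

1 errors


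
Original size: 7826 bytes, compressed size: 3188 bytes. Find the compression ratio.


Ratio = original / compressed = 7826 / 3188 = 2.4548

2.4548


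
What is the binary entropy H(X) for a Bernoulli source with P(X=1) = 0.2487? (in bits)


H = -p*log2(p) - (1-p)*log2(1-p). -0.2487*log2(0.2487) = 0.499271; -0.7513*log2(0.7513) = 0.309941. H = 0.499271 + 0.309941 = 0.8092

0.8092 bits


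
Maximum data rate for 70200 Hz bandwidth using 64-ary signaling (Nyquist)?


Rate = 2 * B * log2(M) = 2 * 70200 * 6.0 = 842400.0

842400.0 bps


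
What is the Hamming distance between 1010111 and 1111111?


Count differing positions: . ^ . ^ . . . = 2 differences

2


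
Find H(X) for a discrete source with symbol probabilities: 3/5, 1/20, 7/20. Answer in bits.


H = -sum(p_i * log2(p_i)). Terms: -(3/5)*log2(3/5) = 0.442179; -(1/20)*log2(1/20) = 0.216096; -(7/20)*log2(7/20) = 0.530101. H = 0.442179 + 0.216096 + 0.530101 = 1.1884

1.1884 bits


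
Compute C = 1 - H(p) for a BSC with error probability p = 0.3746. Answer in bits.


H(p) = -p*log2(p) - (1-p)*log2(1-p) = -0.3746*log2(0.3746) - 0.6254*log2(0.6254) = 0.530650 + 0.423489 = 0.9541. C = 1 - H(p) = 1 - 0.9541 = 0.0459

0.0459 bits


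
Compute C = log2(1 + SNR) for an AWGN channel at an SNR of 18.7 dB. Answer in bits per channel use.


SNR_linear = 10^(18.7/10) = 74.131; C = log2(1 + SNR_linear) = log2(1 + 74.131) = 6.2313

6.2313 bits/channel use


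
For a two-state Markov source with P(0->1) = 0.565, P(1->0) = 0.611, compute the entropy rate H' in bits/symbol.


Stationary distribution: pi_0 = p10/(p01+p10) = 0.5196, pi_1 = 0.4804. Entropy rate H' = pi_0*H(p01) + pi_1*H(p10) = 0.5196*0.9878 + 0.4804*0.9642 = 0.9764

0.9764 bits/symbol


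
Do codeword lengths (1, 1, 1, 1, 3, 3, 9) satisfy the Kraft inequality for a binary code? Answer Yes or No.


Kraft sum = sum(2^(-l_i)) = 2.252, need <= 1. Result: violated (a binary prefix-free code with these lengths cannot exist)

No


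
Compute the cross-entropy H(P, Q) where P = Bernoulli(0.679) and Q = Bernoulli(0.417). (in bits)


H(P,Q) = -p*log2(q) - (1-p)*log2(1-q). -0.679*log2(0.417) = 0.856817; -0.321*log2(0.583) = 0.249877. H(P,Q) = 0.856817 + 0.249877 = 1.1067

1.1067 bits


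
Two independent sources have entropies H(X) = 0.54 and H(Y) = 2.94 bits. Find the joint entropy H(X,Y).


For independent variables, H(X,Y) = H(X) + H(Y) = 0.54 + 2.94 = 3.48

3.48 bits


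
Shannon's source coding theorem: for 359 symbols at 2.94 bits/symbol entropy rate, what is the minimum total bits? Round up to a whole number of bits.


Minimum bits >= n * H = 359 * 2.94 = 1055.46, rounded up to a whole number of bits = 1056

1056 bits


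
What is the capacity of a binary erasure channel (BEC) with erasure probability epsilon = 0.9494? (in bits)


C = 1 - epsilon = 1 - 0.9494 = 0.0506

0.0506 bits


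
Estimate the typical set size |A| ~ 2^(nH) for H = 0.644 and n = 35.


log2|A_typical| = nH = 35 * 0.644 = 22.54, so |A_typical| ~ 2^22.54 = 6.098e+06

6.098e+06


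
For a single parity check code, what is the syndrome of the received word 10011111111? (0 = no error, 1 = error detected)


Syndrome = XOR of all bits = 1 XOR 0 XOR 0 XOR 1 XOR 1 XOR 1 XOR 1 XOR 1 XOR 1 XOR 1 XOR 1 = 1

1


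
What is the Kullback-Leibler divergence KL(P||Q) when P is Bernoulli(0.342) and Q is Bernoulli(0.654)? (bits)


KL = p*log2(p/q) + (1-p)*log2((1-p)/(1-q)) = 0.342*log2(0.342/0.654) + 0.658*log2(0.658/0.346) = 0.2903

0.2903 bits


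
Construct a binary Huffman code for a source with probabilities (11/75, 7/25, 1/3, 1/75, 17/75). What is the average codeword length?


Huffman construction (repeatedly merge the two least-probable nodes; each merge adds 1 bit to every symbol beneath it): 1/75 + 11/75 = 4/25; 4/25 + 17/75 = 29/75; 7/25 + 1/3 = 46/75; 29/75 + 46/75 = 1. Resulting codeword lengths (in the order the probabilities were given): (3, 2, 2, 3, 2). L_avg = sum(p_i * l_i) = 11/75*3 + 7/25*2 + 1/3*2 + 1/75*3 + 17/75*2 = 54/25 = 2.16

2.16 bits


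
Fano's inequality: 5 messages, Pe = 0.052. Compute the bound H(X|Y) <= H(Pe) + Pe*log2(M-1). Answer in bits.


H(Pe) = -Pe*log2(Pe) - (1-Pe)*log2(1-Pe) = -0.052*log2(0.052) - 0.948*log2(0.948) = 0.221798 + 0.073035 = 0.2948. Pe*log2(M-1) = 0.052*log2(4) = 0.104000. Bound = H(Pe) + Pe*log2(M-1) = 0.221798 + 0.073035 + 0.104000 = 0.3988

0.3988 bits


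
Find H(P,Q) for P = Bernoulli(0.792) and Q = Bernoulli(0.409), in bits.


H(P,Q) = -p*log2(q) - (1-p)*log2(1-q). -0.792*log2(0.409) = 1.021543; -0.208*log2(0.591) = 0.157824. H(P,Q) = 1.021543 + 0.157824 = 1.1794

1.1794 bits


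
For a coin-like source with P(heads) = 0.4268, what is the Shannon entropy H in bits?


H = -p*log2(p) - (1-p)*log2(1-p). -0.4268*log2(0.4268) = 0.524267; -0.5732*log2(0.5732) = 0.460216. H = 0.524267 + 0.460216 = 0.9845

0.9845 bits


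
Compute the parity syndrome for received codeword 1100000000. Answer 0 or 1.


Syndrome = XOR of all bits = 1 XOR 1 XOR 0 XOR 0 XOR 0 XOR 0 XOR 0 XOR 0 XOR 0 XOR 0 = 0

0


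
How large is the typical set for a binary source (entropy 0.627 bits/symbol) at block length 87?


log2|A_typical| = nH = 87 * 0.627 = 54.549, so |A_typical| ~ 2^54.549 = 2.636e+16

2.636e+16


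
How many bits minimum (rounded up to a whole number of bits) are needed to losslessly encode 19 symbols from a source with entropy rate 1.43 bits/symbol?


Minimum bits >= n * H = 19 * 1.43 = 27.17, rounded up to a whole number of bits = 28

28 bits


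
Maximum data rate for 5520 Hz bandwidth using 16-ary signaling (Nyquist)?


Rate = 2 * B * log2(M) = 2 * 5520 * 4.0 = 44160.0

44160.0 bps


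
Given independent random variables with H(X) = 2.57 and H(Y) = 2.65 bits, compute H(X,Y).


For independent variables, H(X,Y) = H(X) + H(Y) = 2.57 + 2.65 = 5.22

5.22 bits


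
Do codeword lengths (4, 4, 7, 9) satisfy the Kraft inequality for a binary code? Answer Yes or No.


Kraft sum = sum(2^(-l_i)) = 0.1348, need <= 1. Result: satisfied (a binary prefix-free code with these lengths exists)

Yes


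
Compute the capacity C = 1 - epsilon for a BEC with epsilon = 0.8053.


C = 1 - epsilon = 1 - 0.8053 = 0.1947

0.1947 bits


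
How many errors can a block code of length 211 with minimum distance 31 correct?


Correction capability = floor((d-1)/2) = floor((31-1)/2) = 15

15 errors


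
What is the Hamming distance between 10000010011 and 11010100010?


Count differing positions: . ^ . ^ . ^ ^ . . . ^ = 5 differences

5


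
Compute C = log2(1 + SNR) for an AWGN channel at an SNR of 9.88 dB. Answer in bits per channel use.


SNR_linear = 10^(9.88/10) = 9.7275; C = log2(1 + SNR_linear) = log2(1 + 9.7275) = 3.4232

3.4232 bits/channel use


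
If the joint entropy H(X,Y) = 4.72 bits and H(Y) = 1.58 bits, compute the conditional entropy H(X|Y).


H(X|Y) = H(X,Y) - H(Y) = 4.72 - 1.58 = 3.14

3.14 bits


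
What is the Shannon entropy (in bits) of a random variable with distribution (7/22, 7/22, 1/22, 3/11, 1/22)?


H = -sum(p_i * log2(p_i)). Terms: -(7/22)*log2(7/22) = 0.525661; -(7/22)*log2(7/22) = 0.525661; -(1/22)*log2(1/22) = 0.202701; -(3/11)*log2(3/11) = 0.511219; -(1/22)*log2(1/22) = 0.202701. H = 0.525661 + 0.525661 + 0.202701 + 0.511219 + 0.202701 = 1.9679

1.9679 bits


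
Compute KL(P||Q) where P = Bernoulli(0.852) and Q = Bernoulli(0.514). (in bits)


KL = p*log2(p/q) + (1-p)*log2((1-p)/(1-q)) = 0.852*log2(0.852/0.514) + 0.148*log2(0.148/0.486) = 0.3673

0.3673 bits


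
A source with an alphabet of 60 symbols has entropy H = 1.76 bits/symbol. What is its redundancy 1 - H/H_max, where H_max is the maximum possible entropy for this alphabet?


H_max = log2(K) = log2(60) = 5.9069 bits/symbol. Redundancy = 1 - H/H_max = 1 - 1.76/5.9069 = 1 - 0.298 = 0.702

0.702


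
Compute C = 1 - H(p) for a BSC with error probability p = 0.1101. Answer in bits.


H(p) = -p*log2(p) - (1-p)*log2(1-p) = -0.1101*log2(0.1101) - 0.8899*log2(0.8899) = 0.350461 + 0.149757 = 0.5002. C = 1 - H(p) = 1 - 0.5002 = 0.4998

0.4998 bits


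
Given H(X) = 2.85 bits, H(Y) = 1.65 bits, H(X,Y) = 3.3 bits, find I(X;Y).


I(X;Y) = H(X) + H(Y) - H(X,Y) = 2.85 + 1.65 - 3.3 = 1.2

1.2 bits


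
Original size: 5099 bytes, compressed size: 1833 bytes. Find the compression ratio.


Ratio = original / compressed = 5099 / 1833 = 2.7818

2.7818


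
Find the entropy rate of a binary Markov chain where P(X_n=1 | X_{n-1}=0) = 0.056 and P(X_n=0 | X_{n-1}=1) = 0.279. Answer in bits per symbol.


Stationary distribution: pi_0 = p10/(p01+p10) = 0.8328, pi_1 = 0.1672. Entropy rate H' = pi_0*H(p01) + pi_1*H(p10) = 0.8328*0.3114 + 0.1672*0.8541 = 0.4021

0.4021 bits/symbol
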